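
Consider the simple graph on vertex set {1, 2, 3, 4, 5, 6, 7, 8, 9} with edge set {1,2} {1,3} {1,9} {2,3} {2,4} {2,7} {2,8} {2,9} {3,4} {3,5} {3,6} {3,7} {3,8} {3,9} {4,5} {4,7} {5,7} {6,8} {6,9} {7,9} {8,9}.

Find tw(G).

3

A width-3 tree decomposition is:
Bags: B1 = {2, 3, 7, 9}  B2 = {2, 3, 8, 9}  B3 = {2, 3, 4, 7}  B4 = {3, 4, 5, 7}  B5 = {3, 6, 8, 9}  B6 = {1, 2, 3, 9}
Tree: B1–B2, B1–B3, B3–B4, B2–B5, B1–B6
Every bag has size at most 4, so the width is 4 − 1 = 3 and tw(G) ≤ 3. For the lower bound, the 4 vertices {2, 3, 8, 9} are pairwise adjacent, and any tree decomposition puts a clique entirely inside one bag — forcing width ≥ 3. Hence tw(G) = 3 exactly.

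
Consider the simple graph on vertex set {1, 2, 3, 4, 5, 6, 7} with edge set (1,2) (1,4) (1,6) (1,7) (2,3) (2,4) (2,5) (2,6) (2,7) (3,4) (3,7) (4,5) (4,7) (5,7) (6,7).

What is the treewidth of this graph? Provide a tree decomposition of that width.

The largest bag has 4 vertices, giving width 3; this decomposition certifies tw(G) ≤ 3. Conversely, {1, 2, 4, 7} is a clique of size 4, and the vertices of any clique must share a bag in every tree decomposition; so some bag has ≥ 4 vertices and tw(G) ≥ 3. Therefore the treewidth is 3.

Treewidth 3.
One such decomposition:
Bags: B1 = {1, 2, 6, 7}  B2 = {1, 2, 4, 7}  B3 = {2, 3, 4, 7}  B4 = {2, 4, 5, 7}
Tree: B1–B2, B2–B3, B2–B4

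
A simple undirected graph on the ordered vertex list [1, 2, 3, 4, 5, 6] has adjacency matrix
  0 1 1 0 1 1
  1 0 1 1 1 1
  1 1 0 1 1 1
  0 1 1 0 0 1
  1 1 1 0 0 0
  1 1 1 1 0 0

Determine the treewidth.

3

A width-3 tree decomposition is:
Bags: B1 = {1, 2, 3, 5}  B2 = {1, 2, 3, 6}  B3 = {2, 3, 4, 6}
Tree: B1–B2, B2–B3
Every bag has size at most 4, so the width is 4 − 1 = 3 and tw(G) ≤ 3. On the other hand G contains the 4-clique {1, 2, 3, 5}. A clique must lie in a single bag of any decomposition, so no decomposition can have width below 3. The upper and lower bounds meet at 3, so that is the treewidth.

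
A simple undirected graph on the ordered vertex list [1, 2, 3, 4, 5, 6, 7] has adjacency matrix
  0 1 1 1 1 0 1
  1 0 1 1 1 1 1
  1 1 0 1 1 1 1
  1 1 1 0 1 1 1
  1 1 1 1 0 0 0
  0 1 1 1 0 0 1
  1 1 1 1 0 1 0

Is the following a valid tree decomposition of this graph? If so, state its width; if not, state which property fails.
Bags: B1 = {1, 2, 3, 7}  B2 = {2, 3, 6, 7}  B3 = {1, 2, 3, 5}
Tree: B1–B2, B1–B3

A tree decomposition must satisfy three properties: every vertex lies in some bag; for every edge, both endpoints lie together in some bag; and for every vertex, the bags containing it form a connected subtree. Here vertex 4 appears in no bag, so the decomposition is invalid.

No — vertex 4 appears in no bag.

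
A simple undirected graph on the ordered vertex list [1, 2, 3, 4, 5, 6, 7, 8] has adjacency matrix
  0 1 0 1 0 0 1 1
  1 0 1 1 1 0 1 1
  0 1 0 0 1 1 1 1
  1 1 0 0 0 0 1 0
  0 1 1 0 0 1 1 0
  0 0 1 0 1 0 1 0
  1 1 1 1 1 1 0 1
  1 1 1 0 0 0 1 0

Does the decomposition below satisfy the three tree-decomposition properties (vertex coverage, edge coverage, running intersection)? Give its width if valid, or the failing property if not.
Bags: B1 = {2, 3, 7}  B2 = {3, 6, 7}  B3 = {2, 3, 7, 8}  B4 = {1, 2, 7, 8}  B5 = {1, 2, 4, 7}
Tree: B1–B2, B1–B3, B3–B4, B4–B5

A tree decomposition must satisfy three properties: every vertex lies in some bag; for every edge, both endpoints lie together in some bag; and for every vertex, the bags containing it form a connected subtree. Here vertex 5 appears in no bag, so the decomposition is invalid.

No — vertex 5 appears in no bag.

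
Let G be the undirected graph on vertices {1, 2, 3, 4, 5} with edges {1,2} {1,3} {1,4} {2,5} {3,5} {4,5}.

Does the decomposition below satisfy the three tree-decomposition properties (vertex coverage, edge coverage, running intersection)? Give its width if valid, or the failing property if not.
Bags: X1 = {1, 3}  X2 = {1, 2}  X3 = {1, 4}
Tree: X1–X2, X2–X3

No — vertex 5 appears in no bag.

A tree decomposition must satisfy three properties: every vertex lies in some bag; for every edge, both endpoints lie together in some bag; and for every vertex, the bags containing it form a connected subtree. Here vertex 5 appears in no bag, so the decomposition is invalid.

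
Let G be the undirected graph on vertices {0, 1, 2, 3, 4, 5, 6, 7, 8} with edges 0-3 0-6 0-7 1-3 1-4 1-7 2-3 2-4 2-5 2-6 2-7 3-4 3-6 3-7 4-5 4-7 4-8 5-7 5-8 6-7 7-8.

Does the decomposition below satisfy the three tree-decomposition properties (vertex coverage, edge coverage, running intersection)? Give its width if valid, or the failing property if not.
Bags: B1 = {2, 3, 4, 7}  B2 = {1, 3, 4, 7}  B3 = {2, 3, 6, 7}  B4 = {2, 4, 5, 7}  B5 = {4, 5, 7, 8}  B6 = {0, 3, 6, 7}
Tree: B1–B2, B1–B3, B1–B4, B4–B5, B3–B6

Every vertex of G appears in some bag (union = {0, 1, 2, 3, 4, 5, 6, 7, 8}); every edge is covered by a bag; and for each vertex v the set of bags containing v is connected in the bag tree. The decomposition is therefore valid. The largest bag has 4 vertices, so the width is 3.

Yes; width 3.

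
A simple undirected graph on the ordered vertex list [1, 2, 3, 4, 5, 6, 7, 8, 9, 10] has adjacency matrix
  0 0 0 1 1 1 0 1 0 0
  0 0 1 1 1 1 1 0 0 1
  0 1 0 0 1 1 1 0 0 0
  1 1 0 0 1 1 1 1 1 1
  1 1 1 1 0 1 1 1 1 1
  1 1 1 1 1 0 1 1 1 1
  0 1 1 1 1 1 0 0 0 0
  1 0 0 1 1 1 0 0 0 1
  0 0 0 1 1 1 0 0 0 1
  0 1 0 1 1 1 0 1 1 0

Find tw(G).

A width-4 tree decomposition is:
Bags: B1 = {4, 5, 6, 8, 10}  B2 = {2, 4, 5, 6, 10}  B3 = {4, 5, 6, 9, 10}  B4 = {1, 4, 5, 6, 8}  B5 = {2, 4, 5, 6, 7}  B6 = {2, 3, 5, 6, 7}
Tree: B1–B2, B2–B3, B1–B4, B2–B5, B5–B6
Each bag holds 5 vertices, so the decomposition has width 4, which upper-bounds the treewidth. For the lower bound, the 5 vertices {2, 3, 5, 6, 7} are pairwise adjacent, and any tree decomposition puts a clique entirely inside one bag — forcing width ≥ 4. Therefore the treewidth is 4.

4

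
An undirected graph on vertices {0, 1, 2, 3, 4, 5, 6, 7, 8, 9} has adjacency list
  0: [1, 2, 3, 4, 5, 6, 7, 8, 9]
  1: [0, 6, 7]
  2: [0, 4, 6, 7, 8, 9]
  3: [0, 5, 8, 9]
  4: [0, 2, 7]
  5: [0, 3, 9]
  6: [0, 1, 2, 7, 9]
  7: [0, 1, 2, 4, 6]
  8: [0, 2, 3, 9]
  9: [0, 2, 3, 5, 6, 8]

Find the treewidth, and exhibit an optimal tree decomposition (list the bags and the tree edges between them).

Treewidth 3.
One optimal decomposition is:
Bags: B1 = {0, 2, 8, 9}  B2 = {0, 2, 6, 9}  B3 = {0, 2, 6, 7}  B4 = {0, 3, 8, 9}  B5 = {0, 1, 6, 7}  B6 = {0, 3, 5, 9}  B7 = {0, 2, 4, 7}
Tree: B1–B2, B2–B3, B1–B4, B3–B5, B4–B6, B3–B7

Every bag has size at most 4, so the width is 4 − 1 = 3 and tw(G) ≤ 3. Conversely, {0, 1, 6, 7} is a clique of size 4, and the vertices of any clique must share a bag in every tree decomposition; so some bag has ≥ 4 vertices and tw(G) ≥ 3. The upper and lower bounds meet at 3, so that is the treewidth.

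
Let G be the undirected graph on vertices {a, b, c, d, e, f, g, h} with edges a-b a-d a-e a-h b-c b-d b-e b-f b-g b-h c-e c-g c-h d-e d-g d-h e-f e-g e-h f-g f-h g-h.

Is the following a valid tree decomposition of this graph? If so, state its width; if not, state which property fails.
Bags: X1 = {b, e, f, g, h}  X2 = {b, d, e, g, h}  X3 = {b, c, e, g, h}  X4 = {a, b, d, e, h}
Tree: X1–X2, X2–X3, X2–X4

Checking the three conditions: (i) the bags cover all of {a, b, c, d, e, f, g, h}; (ii) for each edge, some bag contains both endpoints; (iii) the bags containing any fixed vertex form a subtree. All hold, so the decomposition is valid with width 5 − 1 = 4.

Yes; width 4.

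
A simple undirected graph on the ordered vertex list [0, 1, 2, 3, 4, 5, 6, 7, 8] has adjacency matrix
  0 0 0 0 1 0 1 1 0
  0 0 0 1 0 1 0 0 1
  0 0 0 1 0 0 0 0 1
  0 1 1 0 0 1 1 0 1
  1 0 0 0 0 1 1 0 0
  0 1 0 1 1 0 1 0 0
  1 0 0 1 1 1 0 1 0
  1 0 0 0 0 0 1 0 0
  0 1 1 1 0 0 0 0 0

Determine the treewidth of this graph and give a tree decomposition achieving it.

Treewidth 2.
One such decomposition:
Bags: B1 = {4, 5, 6}  B2 = {3, 5, 6}  B3 = {0, 4, 6}  B4 = {0, 6, 7}  B5 = {1, 3, 5}  B6 = {1, 3, 8}  B7 = {2, 3, 8}
Tree: B1–B2, B1–B3, B3–B4, B2–B5, B5–B6, B6–B7

Every bag has size at most 3, so the width is 3 − 1 = 2 and tw(G) ≤ 2. Conversely, {0, 4, 6} is a clique of size 3, and the vertices of any clique must share a bag in every tree decomposition; so some bag has ≥ 3 vertices and tw(G) ≥ 2. The upper and lower bounds meet at 2, so that is the treewidth.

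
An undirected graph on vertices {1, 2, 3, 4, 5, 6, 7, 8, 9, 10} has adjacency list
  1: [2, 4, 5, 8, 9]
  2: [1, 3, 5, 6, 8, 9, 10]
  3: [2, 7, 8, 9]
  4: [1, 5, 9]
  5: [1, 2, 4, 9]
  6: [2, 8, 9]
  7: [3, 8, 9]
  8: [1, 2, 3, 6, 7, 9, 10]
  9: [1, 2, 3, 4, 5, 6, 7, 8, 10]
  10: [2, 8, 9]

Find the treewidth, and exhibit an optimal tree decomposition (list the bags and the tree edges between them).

Treewidth 3.
One optimal decomposition is:
Bags: B1 = {1, 2, 8, 9}  B2 = {2, 3, 8, 9}  B3 = {1, 2, 5, 9}  B4 = {3, 7, 8, 9}  B5 = {1, 4, 5, 9}  B6 = {2, 6, 8, 9}  B7 = {2, 8, 9, 10}
Tree: B1–B2, B1–B3, B2–B4, B3–B5, B2–B6, B2–B7

The largest bag has 4 vertices, giving width 3; this decomposition certifies tw(G) ≤ 3. For the lower bound, the 4 vertices {1, 2, 8, 9} are pairwise adjacent, and any tree decomposition puts a clique entirely inside one bag — forcing width ≥ 3. Hence tw(G) = 3 exactly.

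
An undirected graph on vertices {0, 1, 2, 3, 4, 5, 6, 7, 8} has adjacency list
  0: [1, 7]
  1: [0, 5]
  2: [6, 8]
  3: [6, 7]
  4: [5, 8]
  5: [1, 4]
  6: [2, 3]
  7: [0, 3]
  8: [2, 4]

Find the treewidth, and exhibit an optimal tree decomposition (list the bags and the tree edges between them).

Treewidth 2.
One such decomposition:
Bags: B1 = {4, 5, 8}  B2 = {2, 5, 8}  B3 = {2, 5, 6}  B4 = {3, 5, 6}  B5 = {3, 5, 7}  B6 = {0, 5, 7}  B7 = {0, 1, 5}
Tree: B1–B2, B2–B3, B3–B4, B4–B5, B5–B6, B6–B7

Every bag has size at most 3, so the width is 3 − 1 = 2 and tw(G) ≤ 2. For the lower bound, G contains the cycle 5–4–8–2–6–3–7–0–1–5, so G is not a forest; only forests have treewidth ≤ 1, hence tw(G) ≥ 2. The upper and lower bounds meet at 2, so that is the treewidth.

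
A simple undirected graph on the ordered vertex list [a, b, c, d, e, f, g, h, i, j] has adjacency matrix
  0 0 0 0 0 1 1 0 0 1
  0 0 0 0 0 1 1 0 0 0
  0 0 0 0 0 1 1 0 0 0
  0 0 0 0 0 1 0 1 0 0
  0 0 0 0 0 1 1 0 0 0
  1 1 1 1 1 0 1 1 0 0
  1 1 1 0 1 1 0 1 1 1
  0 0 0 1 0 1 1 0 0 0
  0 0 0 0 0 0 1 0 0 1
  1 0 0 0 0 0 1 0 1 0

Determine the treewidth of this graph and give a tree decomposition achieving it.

Treewidth 2.
One such decomposition:
Bags: B1 = {f, g, h}  B2 = {d, f, h}  B3 = {a, f, g}  B4 = {e, f, g}  B5 = {b, f, g}  B6 = {c, f, g}  B7 = {a, g, j}  B8 = {g, i, j}
Tree: B1–B2, B1–B3, B3–B4, B4–B5, B1–B6, B3–B7, B7–B8

Each bag holds 3 vertices, so the decomposition has width 2, which upper-bounds the treewidth. On the other hand G contains the 3-clique {d, f, h}. A clique must lie in a single bag of any decomposition, so no decomposition can have width below 2. Therefore the treewidth is 2.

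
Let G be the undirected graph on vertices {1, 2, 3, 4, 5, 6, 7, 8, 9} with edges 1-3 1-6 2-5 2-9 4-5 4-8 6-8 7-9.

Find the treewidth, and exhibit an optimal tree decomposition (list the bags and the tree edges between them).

Treewidth 1.
One optimal decomposition is:
Bags: B1 = {1, 3}  B2 = {1, 6}  B3 = {6, 8}  B4 = {4, 8}  B5 = {4, 5}  B6 = {2, 5}  B7 = {2, 9}  B8 = {7, 9}
Tree: B1–B2, B2–B3, B3–B4, B4–B5, B5–B6, B6–B7, B7–B8

Each bag holds 2 vertices, so the decomposition has width 1, which upper-bounds the treewidth. G has an edge, so its treewidth is at least 1. The upper and lower bounds meet at 1, so that is the treewidth.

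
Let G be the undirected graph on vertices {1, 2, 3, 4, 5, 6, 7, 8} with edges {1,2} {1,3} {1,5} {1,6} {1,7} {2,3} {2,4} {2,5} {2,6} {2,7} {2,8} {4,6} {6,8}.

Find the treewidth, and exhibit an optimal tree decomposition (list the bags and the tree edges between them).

Treewidth 2.
One optimal decomposition is:
Bags: B1 = {2, 4, 6}  B2 = {1, 2, 6}  B3 = {1, 2, 7}  B4 = {1, 2, 3}  B5 = {2, 6, 8}  B6 = {1, 2, 5}
Tree: B1–B2, B2–B3, B2–B4, B1–B5, B4–B6

The largest bag has 3 vertices, giving width 2; this decomposition certifies tw(G) ≤ 2. Conversely, {2, 6, 8} is a clique of size 3, and the vertices of any clique must share a bag in every tree decomposition; so some bag has ≥ 3 vertices and tw(G) ≥ 2. The upper and lower bounds meet at 2, so that is the treewidth.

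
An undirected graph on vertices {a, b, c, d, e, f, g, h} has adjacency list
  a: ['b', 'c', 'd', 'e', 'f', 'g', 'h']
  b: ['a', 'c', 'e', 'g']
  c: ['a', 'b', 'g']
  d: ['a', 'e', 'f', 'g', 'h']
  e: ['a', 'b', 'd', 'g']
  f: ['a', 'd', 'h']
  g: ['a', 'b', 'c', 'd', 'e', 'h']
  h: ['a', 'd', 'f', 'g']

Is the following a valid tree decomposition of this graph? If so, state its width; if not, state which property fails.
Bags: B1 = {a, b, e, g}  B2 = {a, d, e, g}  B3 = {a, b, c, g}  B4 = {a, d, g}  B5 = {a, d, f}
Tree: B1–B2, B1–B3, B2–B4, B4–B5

A tree decomposition must satisfy three properties: every vertex lies in some bag; for every edge, both endpoints lie together in some bag; and for every vertex, the bags containing it form a connected subtree. Here vertex h appears in no bag, so the decomposition is invalid.

No — vertex h appears in no bag.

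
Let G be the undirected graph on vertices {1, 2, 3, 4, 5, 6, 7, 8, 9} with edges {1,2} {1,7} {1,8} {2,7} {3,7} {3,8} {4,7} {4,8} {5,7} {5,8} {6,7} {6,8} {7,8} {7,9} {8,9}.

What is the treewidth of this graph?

A width-2 tree decomposition is:
Bags: B1 = {5, 7, 8}  B2 = {7, 8, 9}  B3 = {6, 7, 8}  B4 = {4, 7, 8}  B5 = {1, 7, 8}  B6 = {1, 2, 7}  B7 = {3, 7, 8}
Tree: B1–B2, B1–B3, B2–B4, B1–B5, B5–B6, B1–B7
The largest bag has 3 vertices, giving width 2; this decomposition certifies tw(G) ≤ 2. For the lower bound, the 3 vertices {1, 7, 8} are pairwise adjacent, and any tree decomposition puts a clique entirely inside one bag — forcing width ≥ 2. The upper and lower bounds meet at 2, so that is the treewidth.

2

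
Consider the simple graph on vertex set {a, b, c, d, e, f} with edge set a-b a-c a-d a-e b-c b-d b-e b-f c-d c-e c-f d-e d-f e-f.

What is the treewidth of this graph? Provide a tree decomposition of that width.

The largest bag has 5 vertices, giving width 4; this decomposition certifies tw(G) ≤ 4. On the other hand G contains the 5-clique {b, c, d, e, f}. A clique must lie in a single bag of any decomposition, so no decomposition can have width below 4. Therefore the treewidth is 4.

Treewidth 4.
One optimal decomposition is:
Bags: B1 = {a, b, c, d, e}  B2 = {b, c, d, e, f}
Tree: B1–B2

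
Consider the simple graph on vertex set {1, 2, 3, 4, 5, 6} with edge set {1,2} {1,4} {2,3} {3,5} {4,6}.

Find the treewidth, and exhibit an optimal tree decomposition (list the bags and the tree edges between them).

Treewidth 1.
Bags: B1 = {3, 5}  B2 = {2, 3}  B3 = {1, 2}  B4 = {1, 4}  B5 = {4, 6}
Tree: B1–B2, B2–B3, B3–B4, B4–B5

Each bag holds 2 vertices, so the decomposition has width 1, which upper-bounds the treewidth. Any graph with an edge has treewidth ≥ 1, and G has the edge 5–3. Therefore the treewidth is 1.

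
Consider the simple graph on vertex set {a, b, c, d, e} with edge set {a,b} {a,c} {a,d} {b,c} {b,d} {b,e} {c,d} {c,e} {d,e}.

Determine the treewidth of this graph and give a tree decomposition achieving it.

Each bag holds 4 vertices, so the decomposition has width 3, which upper-bounds the treewidth. Conversely, {b, c, d, e} is a clique of size 4, and the vertices of any clique must share a bag in every tree decomposition; so some bag has ≥ 4 vertices and tw(G) ≥ 3. Therefore the treewidth is 3.

Treewidth 3.
Bags: B1 = {b, c, d, e}  B2 = {a, b, c, d}
Tree: B1–B2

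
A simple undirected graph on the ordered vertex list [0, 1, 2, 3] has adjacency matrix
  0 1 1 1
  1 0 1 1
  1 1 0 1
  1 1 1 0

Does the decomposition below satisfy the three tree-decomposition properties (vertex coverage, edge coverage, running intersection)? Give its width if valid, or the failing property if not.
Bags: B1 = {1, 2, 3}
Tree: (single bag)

A tree decomposition must satisfy three properties: every vertex lies in some bag; for every edge, both endpoints lie together in some bag; and for every vertex, the bags containing it form a connected subtree. Here vertex 0 appears in no bag, so the decomposition is invalid.

No — vertex 0 appears in no bag.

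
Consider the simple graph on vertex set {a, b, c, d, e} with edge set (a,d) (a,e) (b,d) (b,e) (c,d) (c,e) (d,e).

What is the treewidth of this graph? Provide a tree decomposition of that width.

The largest bag has 3 vertices, giving width 2; this decomposition certifies tw(G) ≤ 2. For the lower bound, the 3 vertices {c, d, e} are pairwise adjacent, and any tree decomposition puts a clique entirely inside one bag — forcing width ≥ 2. Therefore the treewidth is 2.

Treewidth 2.
One optimal decomposition is:
Bags: B1 = {a, d, e}  B2 = {c, d, e}  B3 = {b, d, e}
Tree: B1–B2, B2–B3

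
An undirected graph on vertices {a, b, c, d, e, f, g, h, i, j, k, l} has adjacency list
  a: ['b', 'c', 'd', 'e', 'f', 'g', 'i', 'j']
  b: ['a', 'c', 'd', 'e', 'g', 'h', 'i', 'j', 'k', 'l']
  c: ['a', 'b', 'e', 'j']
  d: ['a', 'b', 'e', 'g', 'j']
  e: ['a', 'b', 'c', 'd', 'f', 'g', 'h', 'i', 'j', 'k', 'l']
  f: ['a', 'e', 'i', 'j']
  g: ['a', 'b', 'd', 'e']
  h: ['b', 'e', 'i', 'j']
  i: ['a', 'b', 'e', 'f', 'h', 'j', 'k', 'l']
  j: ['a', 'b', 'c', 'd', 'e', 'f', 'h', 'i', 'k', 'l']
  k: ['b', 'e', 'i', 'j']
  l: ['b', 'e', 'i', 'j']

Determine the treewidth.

4

A width-4 tree decomposition is:
Bags: B1 = {a, b, e, i, j}  B2 = {a, b, c, e, j}  B3 = {b, e, h, i, j}  B4 = {a, b, d, e, j}  B5 = {a, e, f, i, j}  B6 = {a, b, d, e, g}  B7 = {b, e, i, j, k}  B8 = {b, e, i, j, l}
Tree: B1–B2, B1–B3, B2–B4, B1–B5, B4–B6, B3–B7, B7–B8
Each bag holds 5 vertices, so the decomposition has width 4, which upper-bounds the treewidth. For the lower bound, the 5 vertices {a, e, f, i, j} are pairwise adjacent, and any tree decomposition puts a clique entirely inside one bag — forcing width ≥ 4. The upper and lower bounds meet at 4, so that is the treewidth.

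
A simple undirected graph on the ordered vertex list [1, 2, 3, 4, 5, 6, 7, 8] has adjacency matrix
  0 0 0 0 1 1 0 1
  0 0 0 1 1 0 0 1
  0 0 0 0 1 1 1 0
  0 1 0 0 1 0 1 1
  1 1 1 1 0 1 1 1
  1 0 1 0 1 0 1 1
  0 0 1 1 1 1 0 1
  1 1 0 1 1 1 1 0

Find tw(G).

A width-3 tree decomposition is:
Bags: B1 = {4, 5, 7, 8}  B2 = {5, 6, 7, 8}  B3 = {1, 5, 6, 8}  B4 = {3, 5, 6, 7}  B5 = {2, 4, 5, 8}
Tree: B1–B2, B2–B3, B2–B4, B1–B5
Every bag has size at most 4, so the width is 4 − 1 = 3 and tw(G) ≤ 3. For the lower bound, the 4 vertices {1, 5, 6, 8} are pairwise adjacent, and any tree decomposition puts a clique entirely inside one bag — forcing width ≥ 3. Hence tw(G) = 3 exactly.

3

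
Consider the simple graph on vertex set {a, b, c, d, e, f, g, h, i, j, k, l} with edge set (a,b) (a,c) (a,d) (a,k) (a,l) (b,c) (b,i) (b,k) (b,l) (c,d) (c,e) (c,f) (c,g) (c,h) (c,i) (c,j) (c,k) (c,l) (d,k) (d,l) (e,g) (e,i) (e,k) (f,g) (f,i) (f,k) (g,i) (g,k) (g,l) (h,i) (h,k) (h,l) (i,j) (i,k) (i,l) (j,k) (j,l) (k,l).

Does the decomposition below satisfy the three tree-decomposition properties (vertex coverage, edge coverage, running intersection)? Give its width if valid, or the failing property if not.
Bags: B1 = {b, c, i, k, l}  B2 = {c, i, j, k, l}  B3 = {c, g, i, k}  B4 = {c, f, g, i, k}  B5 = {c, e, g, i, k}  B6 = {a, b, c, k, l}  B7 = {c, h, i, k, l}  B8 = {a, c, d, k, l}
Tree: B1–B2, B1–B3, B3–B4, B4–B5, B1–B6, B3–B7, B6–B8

No — edge (l,g) lies in no bag.

A tree decomposition must satisfy three properties: every vertex lies in some bag; for every edge, both endpoints lie together in some bag; and for every vertex, the bags containing it form a connected subtree. Here edge (l,g) lies in no bag, so the decomposition is invalid.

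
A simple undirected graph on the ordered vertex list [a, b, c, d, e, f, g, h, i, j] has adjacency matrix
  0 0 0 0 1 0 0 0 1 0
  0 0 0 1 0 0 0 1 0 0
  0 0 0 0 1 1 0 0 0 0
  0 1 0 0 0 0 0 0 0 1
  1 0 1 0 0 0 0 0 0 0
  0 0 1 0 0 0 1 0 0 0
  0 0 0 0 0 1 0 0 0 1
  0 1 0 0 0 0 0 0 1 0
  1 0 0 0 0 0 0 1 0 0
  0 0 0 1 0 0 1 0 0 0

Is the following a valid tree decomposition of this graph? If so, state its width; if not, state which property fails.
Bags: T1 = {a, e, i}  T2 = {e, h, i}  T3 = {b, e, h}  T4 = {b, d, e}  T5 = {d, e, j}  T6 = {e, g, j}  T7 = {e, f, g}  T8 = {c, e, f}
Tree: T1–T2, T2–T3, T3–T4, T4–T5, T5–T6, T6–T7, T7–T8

Checking the three conditions: (i) the bags cover all of {a, b, c, d, e, f, g, h, i, j}; (ii) for each edge, some bag contains both endpoints; (iii) the bags containing any fixed vertex form a subtree. All hold, so the decomposition is valid with width 3 − 1 = 2.

Yes; width 2.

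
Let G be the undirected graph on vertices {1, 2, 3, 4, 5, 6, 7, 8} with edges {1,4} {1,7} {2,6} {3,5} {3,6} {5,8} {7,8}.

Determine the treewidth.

A width-1 tree decomposition is:
Bags: B1 = {2, 6}  B2 = {3, 6}  B3 = {3, 5}  B4 = {5, 8}  B5 = {7, 8}  B6 = {1, 7}  B7 = {1, 4}
Tree: B1–B2, B2–B3, B3–B4, B4–B5, B5–B6, B6–B7
Each bag holds 2 vertices, so the decomposition has width 1, which upper-bounds the treewidth. Any graph with an edge has treewidth ≥ 1, and G has the edge 2–6. Combining the bounds, tw(G) = 1.

1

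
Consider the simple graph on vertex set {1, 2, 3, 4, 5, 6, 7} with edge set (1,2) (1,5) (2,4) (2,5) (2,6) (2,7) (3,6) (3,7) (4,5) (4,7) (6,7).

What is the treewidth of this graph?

2

A width-2 tree decomposition is:
Bags: B1 = {3, 6, 7}  B2 = {2, 6, 7}  B3 = {2, 4, 7}  B4 = {2, 4, 5}  B5 = {1, 2, 5}
Tree: B1–B2, B2–B3, B3–B4, B4–B5
The largest bag has 3 vertices, giving width 2; this decomposition certifies tw(G) ≤ 2. Conversely, {1, 2, 5} is a clique of size 3, and the vertices of any clique must share a bag in every tree decomposition; so some bag has ≥ 3 vertices and tw(G) ≥ 2. Combining the bounds, tw(G) = 2.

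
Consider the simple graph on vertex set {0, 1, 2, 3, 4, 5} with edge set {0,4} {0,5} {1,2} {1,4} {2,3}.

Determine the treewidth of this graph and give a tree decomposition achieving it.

The largest bag has 2 vertices, giving width 1; this decomposition certifies tw(G) ≤ 1. Any graph with an edge has treewidth ≥ 1, and G has the edge 5–0. Hence tw(G) = 1 exactly.

Treewidth 1.
One optimal decomposition is:
Bags: B1 = {0, 5}  B2 = {0, 4}  B3 = {1, 4}  B4 = {1, 2}  B5 = {2, 3}
Tree: B1–B2, B2–B3, B3–B4, B4–B5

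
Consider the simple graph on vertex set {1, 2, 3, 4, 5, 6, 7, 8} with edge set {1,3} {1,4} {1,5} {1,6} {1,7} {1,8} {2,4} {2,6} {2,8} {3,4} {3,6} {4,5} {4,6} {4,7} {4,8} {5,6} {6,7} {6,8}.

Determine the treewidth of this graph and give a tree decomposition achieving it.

Treewidth 3.
One such decomposition:
Bags: B1 = {1, 4, 6, 7}  B2 = {1, 4, 6, 8}  B3 = {1, 3, 4, 6}  B4 = {1, 4, 5, 6}  B5 = {2, 4, 6, 8}
Tree: B1–B2, B1–B3, B2–B4, B2–B5

The largest bag has 4 vertices, giving width 3; this decomposition certifies tw(G) ≤ 3. On the other hand G contains the 4-clique {1, 4, 6, 8}. A clique must lie in a single bag of any decomposition, so no decomposition can have width below 3. Hence tw(G) = 3 exactly.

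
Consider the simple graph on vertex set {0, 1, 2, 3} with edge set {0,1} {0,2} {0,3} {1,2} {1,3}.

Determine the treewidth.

A width-2 tree decomposition is:
Bags: B1 = {0, 1, 2}  B2 = {0, 1, 3}
Tree: B1–B2
Every bag has size at most 3, so the width is 3 − 1 = 2 and tw(G) ≤ 2. On the other hand G contains the 3-clique {0, 1, 2}. A clique must lie in a single bag of any decomposition, so no decomposition can have width below 2. Combining the bounds, tw(G) = 2.

2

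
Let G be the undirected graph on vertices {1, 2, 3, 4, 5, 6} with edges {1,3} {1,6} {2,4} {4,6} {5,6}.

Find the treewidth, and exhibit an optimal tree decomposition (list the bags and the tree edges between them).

Treewidth 1.
Bags: B1 = {1, 6}  B2 = {1, 3}  B3 = {5, 6}  B4 = {4, 6}  B5 = {2, 4}
Tree: B1–B2, B1–B3, B1–B4, B4–B5

Each bag holds 2 vertices, so the decomposition has width 1, which upper-bounds the treewidth. Any graph with an edge has treewidth ≥ 1, and G has the edge 6–1. The upper and lower bounds meet at 1, so that is the treewidth.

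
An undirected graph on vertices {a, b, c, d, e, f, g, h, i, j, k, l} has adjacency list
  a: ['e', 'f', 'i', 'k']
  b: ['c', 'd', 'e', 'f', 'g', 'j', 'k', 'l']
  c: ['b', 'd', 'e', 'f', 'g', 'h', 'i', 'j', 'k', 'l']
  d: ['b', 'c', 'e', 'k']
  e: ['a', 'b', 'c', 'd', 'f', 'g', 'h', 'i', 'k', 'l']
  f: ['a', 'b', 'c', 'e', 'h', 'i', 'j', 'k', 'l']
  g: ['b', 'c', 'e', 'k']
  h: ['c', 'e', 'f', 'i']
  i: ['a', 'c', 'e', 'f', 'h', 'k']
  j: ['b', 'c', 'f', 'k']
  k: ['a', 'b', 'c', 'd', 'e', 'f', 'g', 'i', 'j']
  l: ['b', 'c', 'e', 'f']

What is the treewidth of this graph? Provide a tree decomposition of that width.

Treewidth 4.
One optimal decomposition is:
Bags: B1 = {b, c, e, f, k}  B2 = {c, e, f, i, k}  B3 = {c, e, f, h, i}  B4 = {a, e, f, i, k}  B5 = {b, c, e, g, k}  B6 = {b, c, d, e, k}  B7 = {b, c, f, j, k}  B8 = {b, c, e, f, l}
Tree: B1–B2, B2–B3, B2–B4, B1–B5, B5–B6, B1–B7, B1–B8

Each bag holds 5 vertices, so the decomposition has width 4, which upper-bounds the treewidth. For the lower bound, the 5 vertices {b, c, f, j, k} are pairwise adjacent, and any tree decomposition puts a clique entirely inside one bag — forcing width ≥ 4. Hence tw(G) = 4 exactly.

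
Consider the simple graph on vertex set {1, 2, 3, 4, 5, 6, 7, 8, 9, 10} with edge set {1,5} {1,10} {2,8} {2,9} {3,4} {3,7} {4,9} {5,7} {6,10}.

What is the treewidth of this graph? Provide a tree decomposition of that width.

Treewidth 1.
One optimal decomposition is:
Bags: B1 = {2, 8}  B2 = {2, 9}  B3 = {4, 9}  B4 = {3, 4}  B5 = {3, 7}  B6 = {5, 7}  B7 = {1, 5}  B8 = {1, 10}  B9 = {6, 10}
Tree: B1–B2, B2–B3, B3–B4, B4–B5, B5–B6, B6–B7, B7–B8, B8–B9

The largest bag has 2 vertices, giving width 1; this decomposition certifies tw(G) ≤ 1. G has an edge, so its treewidth is at least 1. The upper and lower bounds meet at 1, so that is the treewidth.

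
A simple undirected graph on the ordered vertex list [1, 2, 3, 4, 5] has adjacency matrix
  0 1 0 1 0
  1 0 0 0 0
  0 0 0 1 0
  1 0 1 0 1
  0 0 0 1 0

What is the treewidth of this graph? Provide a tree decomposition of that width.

Each bag holds 2 vertices, so the decomposition has width 1, which upper-bounds the treewidth. Any graph with an edge has treewidth ≥ 1, and G has the edge 2–1. Hence tw(G) = 1 exactly.

Treewidth 1.
Bags: B1 = {1, 2}  B2 = {1, 4}  B3 = {3, 4}  B4 = {4, 5}
Tree: B1–B2, B2–B3, B2–B4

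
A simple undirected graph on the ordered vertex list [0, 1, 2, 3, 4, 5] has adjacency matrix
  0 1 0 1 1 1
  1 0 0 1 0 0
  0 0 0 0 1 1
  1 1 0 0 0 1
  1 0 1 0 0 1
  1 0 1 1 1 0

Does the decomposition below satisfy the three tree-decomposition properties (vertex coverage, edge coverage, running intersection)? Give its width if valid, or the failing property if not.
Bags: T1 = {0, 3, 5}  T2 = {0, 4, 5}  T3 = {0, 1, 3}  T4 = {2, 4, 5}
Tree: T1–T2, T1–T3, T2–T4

Checking the three conditions: (i) the bags cover all of {0, 1, 2, 3, 4, 5}; (ii) for each edge, some bag contains both endpoints; (iii) the bags containing any fixed vertex form a subtree. All hold, so the decomposition is valid with width 3 − 1 = 2.

Yes; width 2.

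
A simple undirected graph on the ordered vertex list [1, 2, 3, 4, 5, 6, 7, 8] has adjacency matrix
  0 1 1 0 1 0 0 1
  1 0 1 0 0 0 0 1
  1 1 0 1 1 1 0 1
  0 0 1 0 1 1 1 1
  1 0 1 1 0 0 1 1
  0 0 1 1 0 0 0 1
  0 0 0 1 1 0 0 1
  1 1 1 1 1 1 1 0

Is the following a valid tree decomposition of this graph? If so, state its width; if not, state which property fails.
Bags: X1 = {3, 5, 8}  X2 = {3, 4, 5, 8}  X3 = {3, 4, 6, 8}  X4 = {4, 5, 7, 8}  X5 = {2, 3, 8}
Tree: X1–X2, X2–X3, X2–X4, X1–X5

A tree decomposition must satisfy three properties: every vertex lies in some bag; for every edge, both endpoints lie together in some bag; and for every vertex, the bags containing it form a connected subtree. Here vertex 1 appears in no bag, so the decomposition is invalid.

No — vertex 1 appears in no bag.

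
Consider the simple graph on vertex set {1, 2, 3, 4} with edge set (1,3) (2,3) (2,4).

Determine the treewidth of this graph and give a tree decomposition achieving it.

Treewidth 1.
One optimal decomposition is:
Bags: B1 = {1, 3}  B2 = {2, 3}  B3 = {2, 4}
Tree: B1–B2, B2–B3

The largest bag has 2 vertices, giving width 1; this decomposition certifies tw(G) ≤ 1. Any graph with an edge has treewidth ≥ 1, and G has the edge 1–3. Hence tw(G) = 1 exactly.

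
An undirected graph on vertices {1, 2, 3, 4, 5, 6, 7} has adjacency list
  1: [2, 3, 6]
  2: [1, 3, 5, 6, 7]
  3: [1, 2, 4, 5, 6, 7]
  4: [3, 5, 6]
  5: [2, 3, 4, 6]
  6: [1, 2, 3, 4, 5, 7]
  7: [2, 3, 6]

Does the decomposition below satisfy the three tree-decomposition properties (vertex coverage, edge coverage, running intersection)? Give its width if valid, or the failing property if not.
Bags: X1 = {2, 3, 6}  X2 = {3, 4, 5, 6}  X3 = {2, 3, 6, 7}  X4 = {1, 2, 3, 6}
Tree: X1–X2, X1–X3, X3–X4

A tree decomposition must satisfy three properties: every vertex lies in some bag; for every edge, both endpoints lie together in some bag; and for every vertex, the bags containing it form a connected subtree. Here edge (5,2) lies in no bag, so the decomposition is invalid.

No — edge (5,2) lies in no bag.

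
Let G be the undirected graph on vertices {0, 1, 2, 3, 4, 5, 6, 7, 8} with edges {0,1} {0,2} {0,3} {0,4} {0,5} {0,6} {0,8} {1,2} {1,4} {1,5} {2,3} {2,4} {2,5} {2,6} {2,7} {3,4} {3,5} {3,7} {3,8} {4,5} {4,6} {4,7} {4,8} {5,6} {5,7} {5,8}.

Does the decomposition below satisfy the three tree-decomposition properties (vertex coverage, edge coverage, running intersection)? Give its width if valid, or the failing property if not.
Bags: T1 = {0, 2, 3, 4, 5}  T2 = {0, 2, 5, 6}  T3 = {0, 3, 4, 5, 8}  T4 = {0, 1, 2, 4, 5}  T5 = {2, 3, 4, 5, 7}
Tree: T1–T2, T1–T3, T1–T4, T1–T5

A tree decomposition must satisfy three properties: every vertex lies in some bag; for every edge, both endpoints lie together in some bag; and for every vertex, the bags containing it form a connected subtree. Here edge (4,6) lies in no bag, so the decomposition is invalid.

No — edge (4,6) lies in no bag.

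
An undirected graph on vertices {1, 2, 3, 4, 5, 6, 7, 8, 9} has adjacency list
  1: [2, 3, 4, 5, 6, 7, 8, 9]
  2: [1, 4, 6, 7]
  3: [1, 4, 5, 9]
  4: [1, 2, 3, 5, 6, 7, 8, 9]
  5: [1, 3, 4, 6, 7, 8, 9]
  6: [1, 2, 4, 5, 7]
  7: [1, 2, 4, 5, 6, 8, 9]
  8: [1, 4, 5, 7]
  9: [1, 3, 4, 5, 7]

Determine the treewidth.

A width-4 tree decomposition is:
Bags: B1 = {1, 4, 5, 7, 8}  B2 = {1, 4, 5, 6, 7}  B3 = {1, 4, 5, 7, 9}  B4 = {1, 3, 4, 5, 9}  B5 = {1, 2, 4, 6, 7}
Tree: B1–B2, B1–B3, B3–B4, B2–B5
The largest bag has 5 vertices, giving width 4; this decomposition certifies tw(G) ≤ 4. Conversely, {1, 2, 4, 6, 7} is a clique of size 5, and the vertices of any clique must share a bag in every tree decomposition; so some bag has ≥ 5 vertices and tw(G) ≥ 4. Therefore the treewidth is 4.

4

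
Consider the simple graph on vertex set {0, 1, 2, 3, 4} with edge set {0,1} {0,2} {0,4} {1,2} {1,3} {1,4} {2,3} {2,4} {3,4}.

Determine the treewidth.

A width-3 tree decomposition is:
Bags: B1 = {1, 2, 3, 4}  B2 = {0, 1, 2, 4}
Tree: B1–B2
Every bag has size at most 4, so the width is 4 − 1 = 3 and tw(G) ≤ 3. Conversely, {0, 1, 2, 4} is a clique of size 4, and the vertices of any clique must share a bag in every tree decomposition; so some bag has ≥ 4 vertices and tw(G) ≥ 3. Hence tw(G) = 3 exactly.

3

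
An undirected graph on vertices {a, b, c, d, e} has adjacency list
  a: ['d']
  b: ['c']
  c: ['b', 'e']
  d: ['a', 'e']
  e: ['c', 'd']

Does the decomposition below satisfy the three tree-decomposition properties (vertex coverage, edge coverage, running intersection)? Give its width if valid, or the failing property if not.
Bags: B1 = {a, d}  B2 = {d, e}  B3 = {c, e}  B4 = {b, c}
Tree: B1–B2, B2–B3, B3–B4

Yes; width 1.

Checking the three conditions: (i) the bags cover all of {a, b, c, d, e}; (ii) for each edge, some bag contains both endpoints; (iii) the bags containing any fixed vertex form a subtree. All hold, so the decomposition is valid with width 2 − 1 = 1.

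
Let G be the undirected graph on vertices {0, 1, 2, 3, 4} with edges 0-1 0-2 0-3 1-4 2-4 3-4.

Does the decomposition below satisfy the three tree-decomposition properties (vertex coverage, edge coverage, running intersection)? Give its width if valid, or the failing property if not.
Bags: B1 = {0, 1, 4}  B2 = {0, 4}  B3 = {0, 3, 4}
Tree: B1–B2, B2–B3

No — vertex 2 appears in no bag.

A tree decomposition must satisfy three properties: every vertex lies in some bag; for every edge, both endpoints lie together in some bag; and for every vertex, the bags containing it form a connected subtree. Here vertex 2 appears in no bag, so the decomposition is invalid.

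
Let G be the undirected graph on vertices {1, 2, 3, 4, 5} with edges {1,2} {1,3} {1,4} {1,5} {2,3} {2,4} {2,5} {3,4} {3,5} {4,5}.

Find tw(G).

4

A width-4 tree decomposition is:
Bags: B1 = {1, 2, 3, 4, 5}
Tree: (single bag)
A single bag containing all 5 vertices is trivially a valid decomposition of width 4. Conversely, {1, 2, 3, 4, 5} is a clique of size 5, and the vertices of any clique must share a bag in every tree decomposition; so some bag has ≥ 5 vertices and tw(G) ≥ 4. Therefore the treewidth is 4.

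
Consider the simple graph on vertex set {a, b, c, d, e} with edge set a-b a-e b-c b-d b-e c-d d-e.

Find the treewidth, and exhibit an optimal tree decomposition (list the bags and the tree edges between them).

Treewidth 2.
One such decomposition:
Bags: B1 = {b, c, d}  B2 = {b, d, e}  B3 = {a, b, e}
Tree: B1–B2, B2–B3

Each bag holds 3 vertices, so the decomposition has width 2, which upper-bounds the treewidth. On the other hand G contains the 3-clique {b, d, e}. A clique must lie in a single bag of any decomposition, so no decomposition can have width below 2. Combining the bounds, tw(G) = 2.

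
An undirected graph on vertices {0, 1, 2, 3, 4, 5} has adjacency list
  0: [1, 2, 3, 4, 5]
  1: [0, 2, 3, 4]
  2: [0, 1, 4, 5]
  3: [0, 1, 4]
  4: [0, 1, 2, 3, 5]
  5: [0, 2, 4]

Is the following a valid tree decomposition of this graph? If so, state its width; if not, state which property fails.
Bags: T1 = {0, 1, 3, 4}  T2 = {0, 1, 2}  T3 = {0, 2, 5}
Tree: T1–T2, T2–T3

A tree decomposition must satisfy three properties: every vertex lies in some bag; for every edge, both endpoints lie together in some bag; and for every vertex, the bags containing it form a connected subtree. Here edge (4,2) lies in no bag, so the decomposition is invalid.

No — edge (4,2) lies in no bag.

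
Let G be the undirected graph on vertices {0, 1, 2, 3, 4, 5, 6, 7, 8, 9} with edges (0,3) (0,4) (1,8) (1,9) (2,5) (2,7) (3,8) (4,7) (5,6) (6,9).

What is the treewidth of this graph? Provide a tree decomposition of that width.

Treewidth 2.
One optimal decomposition is:
Bags: B1 = {0, 4, 7}  B2 = {0, 3, 7}  B3 = {3, 7, 8}  B4 = {1, 7, 8}  B5 = {1, 7, 9}  B6 = {6, 7, 9}  B7 = {5, 6, 7}  B8 = {2, 5, 7}
Tree: B1–B2, B2–B3, B3–B4, B4–B5, B5–B6, B6–B7, B7–B8

The largest bag has 3 vertices, giving width 2; this decomposition certifies tw(G) ≤ 2. For the lower bound, G contains the cycle 7–4–0–3–8–1–9–6–5–2–7, so G is not a forest; only forests have treewidth ≤ 1, hence tw(G) ≥ 2. Hence tw(G) = 2 exactly.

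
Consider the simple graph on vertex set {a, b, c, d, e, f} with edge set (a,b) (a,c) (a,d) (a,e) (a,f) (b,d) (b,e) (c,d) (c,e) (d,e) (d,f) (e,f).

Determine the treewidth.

3

A width-3 tree decomposition is:
Bags: B1 = {a, d, e, f}  B2 = {a, c, d, e}  B3 = {a, b, d, e}
Tree: B1–B2, B2–B3
Every bag has size at most 4, so the width is 4 − 1 = 3 and tw(G) ≤ 3. For the lower bound, the 4 vertices {a, c, d, e} are pairwise adjacent, and any tree decomposition puts a clique entirely inside one bag — forcing width ≥ 3. The upper and lower bounds meet at 3, so that is the treewidth.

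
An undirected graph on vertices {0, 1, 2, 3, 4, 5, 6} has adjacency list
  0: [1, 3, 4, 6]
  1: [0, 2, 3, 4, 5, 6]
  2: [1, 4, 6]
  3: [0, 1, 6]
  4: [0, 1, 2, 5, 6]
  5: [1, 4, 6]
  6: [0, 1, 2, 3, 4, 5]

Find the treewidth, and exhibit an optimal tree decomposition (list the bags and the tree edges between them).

The largest bag has 4 vertices, giving width 3; this decomposition certifies tw(G) ≤ 3. Conversely, {0, 1, 3, 6} is a clique of size 4, and the vertices of any clique must share a bag in every tree decomposition; so some bag has ≥ 4 vertices and tw(G) ≥ 3. Hence tw(G) = 3 exactly.

Treewidth 3.
Bags: B1 = {1, 2, 4, 6}  B2 = {0, 1, 4, 6}  B3 = {0, 1, 3, 6}  B4 = {1, 4, 5, 6}
Tree: B1–B2, B2–B3, B1–B4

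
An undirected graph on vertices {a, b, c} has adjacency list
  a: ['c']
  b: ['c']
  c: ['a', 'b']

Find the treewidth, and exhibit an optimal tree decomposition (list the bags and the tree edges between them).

Every bag has size at most 2, so the width is 2 − 1 = 1 and tw(G) ≤ 1. Any graph with an edge has treewidth ≥ 1, and G has the edge c–a. The upper and lower bounds meet at 1, so that is the treewidth.

Treewidth 1.
Bags: B1 = {a, c}  B2 = {b, c}
Tree: B1–B2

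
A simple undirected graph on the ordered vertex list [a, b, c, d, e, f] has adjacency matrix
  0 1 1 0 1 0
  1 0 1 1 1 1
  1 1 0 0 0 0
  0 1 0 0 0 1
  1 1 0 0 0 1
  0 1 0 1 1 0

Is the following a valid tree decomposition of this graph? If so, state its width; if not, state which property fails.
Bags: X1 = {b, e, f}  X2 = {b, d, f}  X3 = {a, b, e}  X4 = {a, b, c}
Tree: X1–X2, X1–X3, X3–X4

Yes; width 2.

Vertex coverage: the bags together contain {a, b, c, d, e, f}, the full vertex set. Edge coverage: each edge of G has both endpoints in at least one bag. Running intersection: for every vertex, the bags containing it form a connected subtree. All three properties hold, so this is a valid tree decomposition of width max|bag| − 1 = 2, and hence tw(G) ≤ 2.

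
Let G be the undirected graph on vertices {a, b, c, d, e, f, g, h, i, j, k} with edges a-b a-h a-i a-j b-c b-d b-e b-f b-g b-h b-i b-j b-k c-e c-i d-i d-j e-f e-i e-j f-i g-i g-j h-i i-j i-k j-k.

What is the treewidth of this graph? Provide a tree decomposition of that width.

Each bag holds 4 vertices, so the decomposition has width 3, which upper-bounds the treewidth. Conversely, {b, d, i, j} is a clique of size 4, and the vertices of any clique must share a bag in every tree decomposition; so some bag has ≥ 4 vertices and tw(G) ≥ 3. Therefore the treewidth is 3.

Treewidth 3.
One optimal decomposition is:
Bags: B1 = {b, g, i, j}  B2 = {b, i, j, k}  B3 = {a, b, i, j}  B4 = {a, b, h, i}  B5 = {b, d, i, j}  B6 = {b, e, i, j}  B7 = {b, e, f, i}  B8 = {b, c, e, i}
Tree: B1–B2, B2–B3, B3–B4, B3–B5, B1–B6, B6–B7, B6–B8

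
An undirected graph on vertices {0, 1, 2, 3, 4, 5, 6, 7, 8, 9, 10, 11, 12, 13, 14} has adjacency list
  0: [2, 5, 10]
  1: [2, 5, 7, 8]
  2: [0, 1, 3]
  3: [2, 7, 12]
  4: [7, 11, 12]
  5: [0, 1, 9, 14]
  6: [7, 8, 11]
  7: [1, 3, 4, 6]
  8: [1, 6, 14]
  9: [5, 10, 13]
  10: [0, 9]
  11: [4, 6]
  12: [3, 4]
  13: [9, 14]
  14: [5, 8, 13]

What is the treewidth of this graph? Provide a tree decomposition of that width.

Every bag has size at most 4, so the width is 4 − 1 = 3 and tw(G) ≤ 3. For the lower bound: the 4 vertex sets {4,11,12}, {6}, {7}, {1,2,3,8} are disjoint, each induces a connected subgraph, and every pair is joined by at least one edge of G. Contracting each set to a single vertex therefore yields K_{4} as a minor, and since treewidth is minor-monotone, tw(G) ≥ tw(K_{4}) = 3. Therefore the treewidth is 3.

Treewidth 3.
One such decomposition:
Bags: B1 = {4, 6, 11, 12}  B2 = {4, 6, 7, 12}  B3 = {3, 6, 7, 12}  B4 = {3, 6, 7, 8}  B5 = {1, 3, 7, 8}  B6 = {1, 2, 3, 8}  B7 = {1, 2, 8, 14}  B8 = {1, 2, 5, 14}  B9 = {0, 2, 5, 14}  B10 = {0, 5, 13, 14}  B11 = {0, 5, 9, 13}  B12 = {0, 9, 10, 13}
Tree: B1–B2, B2–B3, B3–B4, B4–B5, B5–B6, B6–B7, B7–B8, B8–B9, B9–B10, B10–B11, B11–B12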